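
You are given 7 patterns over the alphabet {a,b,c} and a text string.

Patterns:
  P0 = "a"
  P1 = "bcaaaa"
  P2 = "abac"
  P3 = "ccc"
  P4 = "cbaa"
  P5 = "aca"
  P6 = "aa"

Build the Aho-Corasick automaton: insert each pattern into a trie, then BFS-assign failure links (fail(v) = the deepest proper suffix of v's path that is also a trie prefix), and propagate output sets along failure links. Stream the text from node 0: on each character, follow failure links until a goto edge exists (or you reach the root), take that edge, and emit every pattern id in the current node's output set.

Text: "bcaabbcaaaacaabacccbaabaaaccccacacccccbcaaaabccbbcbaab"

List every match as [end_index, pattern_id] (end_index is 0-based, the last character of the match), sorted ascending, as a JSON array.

Build:
Trie nodes:
  0='ε' goto a→1 b→2 c→11
  1='a' goto a→19 b→8 c→17  [P0 ends]
  2='b' goto c→3
  3='bc' goto a→4
  4='bca' goto a→5
  5='bcaa' goto a→6
  6='bcaaa' goto a→7
  7='bcaaaa' goto ·  [P1 ends]
  8='ab' goto a→9
  9='aba' goto c→10
  10='abac' goto ·  [P2 ends]
  11='c' goto b→14 c→12
  12='cc' goto c→13
  13='ccc' goto ·  [P3 ends]
  14='cb' goto a→15
  15='cba' goto a→16
  16='cbaa' goto ·  [P4 ends]
  17='ac' goto a→18
  18='aca' goto ·  [P5 ends]
  19='aa' goto ·  [P6 ends]

Failure links (BFS by depth):
  n1('a'): parent n0 fail=0; on 'a' 0 → fail=0;  out {0}∪∅={0}
  n2('b'): parent n0 fail=0; on 'b' 0 → fail=0;  out ∅∪∅=∅
  n11('c'): parent n0 fail=0; on 'c' 0 → fail=0;  out ∅∪∅=∅
  n3('bc'): parent n2 fail=0; on 'c' 0 → fail=11;  out ∅∪∅=∅
  n8('ab'): parent n1 fail=0; on 'b' 0 → fail=2;  out ∅∪∅=∅
  n12('cc'): parent n11 fail=0; on 'c' 0 → fail=11;  out ∅∪∅=∅
  n14('cb'): parent n11 fail=0; on 'b' 0 → fail=2;  out ∅∪∅=∅
  n17('ac'): parent n1 fail=0; on 'c' 0 → fail=11;  out ∅∪∅=∅
  n19('aa'): parent n1 fail=0; on 'a' 0 → fail=1;  out {6}∪{0}={0,6}
  n4('bca'): parent n3 fail=11; on 'a' 11→0 → fail=1;  out ∅∪{0}={0}
  n9('aba'): parent n8 fail=2; on 'a' 2→0 → fail=1;  out ∅∪{0}={0}
  n13('ccc'): parent n12 fail=11; on 'c' 11 → fail=12;  out {3}∪∅={3}
  n15('cba'): parent n14 fail=2; on 'a' 2→0 → fail=1;  out ∅∪{0}={0}
  n18('aca'): parent n17 fail=11; on 'a' 11→0 → fail=1;  out {5}∪{0}={0,5}
  n5('bcaa'): parent n4 fail=1; on 'a' 1 → fail=19;  out ∅∪{0,6}={0,6}
  n10('abac'): parent n9 fail=1; on 'c' 1 → fail=17;  out {2}∪∅={2}
  n16('cbaa'): parent n15 fail=1; on 'a' 1 → fail=19;  out {4}∪{0,6}={0,4,6}
  n6('bcaaa'): parent n5 fail=19; on 'a' 19→1 → fail=19;  out ∅∪{0,6}={0,6}
  n7('bcaaaa'): parent n6 fail=19; on 'a' 19→1 → fail=19;  out {1}∪{0,6}={0,1,6}

Text stream:
pos 0 'b': at 2
pos 1 'c': at 3
pos 2 'a': at 4  → match P0@[2:2]
pos 3 'a': at 5  → match P0@[3:3],P6@[2:3]
pos 4 'b': at 8 (fail-walked)
pos 5 'b': at 2 (fail-walked)
pos 6 'c': at 3
pos 7 'a': at 4  → match P0@[7:7]
pos 8 'a': at 5  → match P0@[8:8],P6@[7:8]
pos 9 'a': at 6  → match P0@[9:9],P6@[8:9]
pos 10 'a': at 7  → match P0@[10:10],P1@[5:10],P6@[9:10]
pos 11 'c': at 17 (fail-walked)
pos 12 'a': at 18  → match P0@[12:12],P5@[10:12]
pos 13 'a': at 19 (fail-walked)  → match P0@[13:13],P6@[12:13]
pos 14 'b': at 8 (fail-walked)
pos 15 'a': at 9  → match P0@[15:15]
pos 16 'c': at 10  → match P2@[13:16]
pos 17 'c': at 12 (fail-walked)
pos 18 'c': at 13  → match P3@[16:18]
pos 19 'b': at 14 (fail-walked)
pos 20 'a': at 15  → match P0@[20:20]
pos 21 'a': at 16  → match P0@[21:21],P4@[18:21],P6@[20:21]
pos 22 'b': at 8 (fail-walked)
pos 23 'a': at 9  → match P0@[23:23]
pos 24 'a': at 19 (fail-walked)  → match P0@[24:24],P6@[23:24]
pos 25 'a': at 19 (fail-walked)  → match P0@[25:25],P6@[24:25]
pos 26 'c': at 17 (fail-walked)
pos 27 'c': at 12 (fail-walked)
pos 28 'c': at 13  → match P3@[26:28]
pos 29 'c': at 13 (fail-walked)  → match P3@[27:29]
pos 30 'a': at 1 (fail-walked)  → match P0@[30:30]
pos 31 'c': at 17
pos 32 'a': at 18  → match P0@[32:32],P5@[30:32]
pos 33 'c': at 17 (fail-walked)
pos 34 'c': at 12 (fail-walked)
pos 35 'c': at 13  → match P3@[33:35]
pos 36 'c': at 13 (fail-walked)  → match P3@[34:36]
pos 37 'c': at 13 (fail-walked)  → match P3@[35:37]
pos 38 'b': at 14 (fail-walked)
pos 39 'c': at 3 (fail-walked)
pos 40 'a': at 4  → match P0@[40:40]
pos 41 'a': at 5  → match P0@[41:41],P6@[40:41]
pos 42 'a': at 6  → match P0@[42:42],P6@[41:42]
pos 43 'a': at 7  → match P0@[43:43],P1@[38:43],P6@[42:43]
pos 44 'b': at 8 (fail-walked)
pos 45 'c': at 3 (fail-walked)
pos 46 'c': at 12 (fail-walked)
pos 47 'b': at 14 (fail-walked)
pos 48 'b': at 2 (fail-walked)
pos 49 'c': at 3
pos 50 'b': at 14 (fail-walked)
pos 51 'a': at 15  → match P0@[51:51]
pos 52 'a': at 16  → match P0@[52:52],P4@[49:52],P6@[51:52]
pos 53 'b': at 8 (fail-walked)

Result: [[2,0],[3,0],[3,6],[7,0],[8,0],[8,6],[9,0],[9,6],[10,0],[10,1],[10,6],[12,0],[12,5],[13,0],[13,6],[15,0],[16,2],[18,3],[20,0],[21,0],[21,4],[21,6],[23,0],[24,0],[24,6],[25,0],[25,6],[28,3],[29,3],[30,0],[32,0],[32,5],[35,3],[36,3],[37,3],[40,0],[41,0],[41,6],[42,0],[42,6],[43,0],[43,1],[43,6],[51,0],[52,0],[52,4],[52,6]]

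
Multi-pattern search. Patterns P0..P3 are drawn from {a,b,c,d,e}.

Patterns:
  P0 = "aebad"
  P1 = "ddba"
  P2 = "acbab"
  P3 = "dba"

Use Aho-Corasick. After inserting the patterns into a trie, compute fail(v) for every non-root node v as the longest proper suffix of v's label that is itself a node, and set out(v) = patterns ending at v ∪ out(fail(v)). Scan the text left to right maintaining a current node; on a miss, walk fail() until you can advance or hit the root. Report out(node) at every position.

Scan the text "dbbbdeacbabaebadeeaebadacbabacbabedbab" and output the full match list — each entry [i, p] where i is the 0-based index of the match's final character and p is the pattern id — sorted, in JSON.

Construct AC machine:
Trie nodes:
  n0 'ε': a→1 d→6
  n1 'a': c→10 e→2
  n2 'ae': b→3
  n3 'aeb': a→4
  n4 'aeba': d→5
  n5 'aebad': ·  ←P0
  n6 'd': b→14 d→7
  n7 'dd': b→8
  n8 'ddb': a→9
  n9 'ddba': ·  ←P1
  n10 'ac': b→11
  n11 'acb': a→12
  n12 'acba': b→13
  n13 'acbab': ·  ←P2
  n14 'db': a→15
  n15 'dba': ·  ←P3

Failure links (BFS by depth):
  n1('a'): parent n0 fail=0; on 'a' 0 → fail=0;  out ∅∪∅=∅
  n6('d'): parent n0 fail=0; on 'd' 0 → fail=0;  out ∅∪∅=∅
  n2('ae'): parent n1 fail=0; on 'e' 0 → fail=0;  out ∅∪∅=∅
  n7('dd'): parent n6 fail=0; on 'd' 0 → fail=6;  out ∅∪∅=∅
  n10('ac'): parent n1 fail=0; on 'c' 0 → fail=0;  out ∅∪∅=∅
  n14('db'): parent n6 fail=0; on 'b' 0 → fail=0;  out ∅∪∅=∅
  n3('aeb'): parent n2 fail=0; on 'b' 0 → fail=0;  out ∅∪∅=∅
  n8('ddb'): parent n7 fail=6; on 'b' 6 → fail=14;  out ∅∪∅=∅
  n11('acb'): parent n10 fail=0; on 'b' 0 → fail=0;  out ∅∪∅=∅
  n15('dba'): parent n14 fail=0; on 'a' 0 → fail=1;  out {3}∪∅={3}
  n4('aeba'): parent n3 fail=0; on 'a' 0 → fail=1;  out ∅∪∅=∅
  n9('ddba'): parent n8 fail=14; on 'a' 14 → fail=15;  out {1}∪{3}={1,3}
  n12('acba'): parent n11 fail=0; on 'a' 0 → fail=1;  out ∅∪∅=∅
  n5('aebad'): parent n4 fail=1; on 'd' 1→0 → fail=6;  out {0}∪∅={0}
  n13('acbab'): parent n12 fail=1; on 'b' 1→0 → fail=0;  out {2}∪∅={2}

Run:
i=0 'd': node 0→6
i=1 'b': node 6→14
i=2 'b': node 14→0 (fail-walked)
i=3 'b': node 0→0
i=4 'd': node 0→6
i=5 'e': node 6→0 (fail-walked)
i=6 'a': node 0→1
i=7 'c': node 1→10
i=8 'b': node 10→11
i=9 'a': node 11→12
i=10 'b': node 12→13  emit P2@[6:10]
i=11 'a': node 13→1 (fail-walked)
i=12 'e': node 1→2
i=13 'b': node 2→3
i=14 'a': node 3→4
i=15 'd': node 4→5  emit P0@[11:15]
i=16 'e': node 5→0 (fail-walked)
i=17 'e': node 0→0
i=18 'a': node 0→1
i=19 'e': node 1→2
i=20 'b': node 2→3
i=21 'a': node 3→4
i=22 'd': node 4→5  emit P0@[18:22]
i=23 'a': node 5→1 (fail-walked)
i=24 'c': node 1→10
i=25 'b': node 10→11
i=26 'a': node 11→12
i=27 'b': node 12→13  emit P2@[23:27]
i=28 'a': node 13→1 (fail-walked)
i=29 'c': node 1→10
i=30 'b': node 10→11
i=31 'a': node 11→12
i=32 'b': node 12→13  emit P2@[28:32]
i=33 'e': node 13→0 (fail-walked)
i=34 'd': node 0→6
i=35 'b': node 6→14
i=36 'a': node 14→15  emit P3@[34:36]
i=37 'b': node 15→0 (fail-walked)

Matches: [[10,2],[15,0],[22,0],[27,2],[32,2],[36,3]]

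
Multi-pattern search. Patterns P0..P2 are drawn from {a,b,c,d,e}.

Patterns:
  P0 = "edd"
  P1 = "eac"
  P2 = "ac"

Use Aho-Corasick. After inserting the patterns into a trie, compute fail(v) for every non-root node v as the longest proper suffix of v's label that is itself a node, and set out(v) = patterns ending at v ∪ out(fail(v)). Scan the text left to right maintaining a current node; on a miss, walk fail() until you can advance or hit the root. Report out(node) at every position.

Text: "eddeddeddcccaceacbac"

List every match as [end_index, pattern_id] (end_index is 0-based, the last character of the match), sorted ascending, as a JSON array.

Construct AC machine:
Trie (insert patterns):
  0='ε' goto a→6 e→1
  1='e' goto a→4 d→2
  2='ed' goto d→3
  3='edd' goto ·  [P0 ends]
  4='ea' goto c→5
  5='eac' goto ·  [P1 ends]
  6='a' goto c→7
  7='ac' goto ·  [P2 ends]

BFS fail/out derivation:
  n1('e'): parent n0 fail=0; on 'e' 0 → fail=0;  out ∅∪∅=∅
  n6('a'): parent n0 fail=0; on 'a' 0 → fail=0;  out ∅∪∅=∅
  n2('ed'): parent n1 fail=0; on 'd' 0 → fail=0;  out ∅∪∅=∅
  n4('ea'): parent n1 fail=0; on 'a' 0 → fail=6;  out ∅∪∅=∅
  n7('ac'): parent n6 fail=0; on 'c' 0 → fail=0;  out {2}∪∅={2}
  n3('edd'): parent n2 fail=0; on 'd' 0 → fail=0;  out {0}∪∅={0}
  n5('eac'): parent n4 fail=6; on 'c' 6 → fail=7;  out {1}∪{2}={1,2}

Text stream:
pos 0 'e': at 1
pos 1 'd': at 2
pos 2 'd': at 3  → match P0@[0:2]
pos 3 'e': at 1 (fail-walked)
pos 4 'd': at 2
pos 5 'd': at 3  → match P0@[3:5]
pos 6 'e': at 1 (fail-walked)
pos 7 'd': at 2
pos 8 'd': at 3  → match P0@[6:8]
pos 9 'c': at 0 (fail-walked)
pos 10 'c': at 0
pos 11 'c': at 0
pos 12 'a': at 6
pos 13 'c': at 7  → match P2@[12:13]
pos 14 'e': at 1 (fail-walked)
pos 15 'a': at 4
pos 16 'c': at 5  → match P1@[14:16],P2@[15:16]
pos 17 'b': at 0 (fail-walked)
pos 18 'a': at 6
pos 19 'c': at 7  → match P2@[18:19]

All matches (sorted): [[2,0],[5,0],[8,0],[13,2],[16,1],[16,2],[19,2]]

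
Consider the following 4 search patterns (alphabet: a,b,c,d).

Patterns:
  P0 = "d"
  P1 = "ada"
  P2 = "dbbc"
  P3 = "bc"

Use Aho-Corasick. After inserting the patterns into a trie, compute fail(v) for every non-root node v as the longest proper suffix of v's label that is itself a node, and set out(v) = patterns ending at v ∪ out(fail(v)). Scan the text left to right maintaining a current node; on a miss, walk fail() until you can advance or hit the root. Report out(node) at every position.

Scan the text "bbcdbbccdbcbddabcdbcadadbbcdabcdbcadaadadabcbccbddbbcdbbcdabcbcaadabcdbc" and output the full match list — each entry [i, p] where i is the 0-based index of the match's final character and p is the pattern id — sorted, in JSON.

Build:
Trie nodes:
  0='ε' goto a→2 b→8 d→1
  1='d' goto b→5  ←P0
  2='a' goto d→3
  3='ad' goto a→4
  4='ada' goto ·  ←P1
  5='db' goto b→6
  6='dbb' goto c→7
  7='dbbc' goto ·  ←P2
  8='b' goto c→9
  9='bc' goto ·  ←P3

BFS fail/out derivation:
  n1('d'): parent n0 fail=0; on 'd' 0 → fail=0;  out {0}∪∅={0}
  n2('a'): parent n0 fail=0; on 'a' 0 → fail=0;  out ∅∪∅=∅
  n8('b'): parent n0 fail=0; on 'b' 0 → fail=0;  out ∅∪∅=∅
  n3('ad'): parent n2 fail=0; on 'd' 0 → fail=1;  out ∅∪{0}={0}
  n5('db'): parent n1 fail=0; on 'b' 0 → fail=8;  out ∅∪∅=∅
  n9('bc'): parent n8 fail=0; on 'c' 0 → fail=0;  out {3}∪∅={3}
  n4('ada'): parent n3 fail=1; on 'a' 1→0 → fail=2;  out {1}∪∅={1}
  n6('dbb'): parent n5 fail=8; on 'b' 8→0 → fail=8;  out ∅∪∅=∅
  n7('dbbc'): parent n6 fail=8; on 'c' 8 → fail=9;  out {2}∪{3}={2,3}

Text stream:
i=0 'b': node 0→8
i=1 'b': node 8→8 (via fail)
i=2 'c': node 8→9  ** P3@[1:2]
i=3 'd': node 9→1 (via fail)  ** P0@[3:3]
i=4 'b': node 1→5
i=5 'b': node 5→6
i=6 'c': node 6→7  ** P2@[3:6],P3@[5:6]
i=7 'c': node 7→0 (via fail)
i=8 'd': node 0→1  ** P0@[8:8]
i=9 'b': node 1→5
i=10 'c': node 5→9 (via fail)  ** P3@[9:10]
i=11 'b': node 9→8 (via fail)
i=12 'd': node 8→1 (via fail)  ** P0@[12:12]
i=13 'd': node 1→1 (via fail)  ** P0@[13:13]
i=14 'a': node 1→2 (via fail)
i=15 'b': node 2→8 (via fail)
i=16 'c': node 8→9  ** P3@[15:16]
i=17 'd': node 9→1 (via fail)  ** P0@[17:17]
i=18 'b': node 1→5
i=19 'c': node 5→9 (via fail)  ** P3@[18:19]
i=20 'a': node 9→2 (via fail)
i=21 'd': node 2→3  ** P0@[21:21]
i=22 'a': node 3→4  ** P1@[20:22]
i=23 'd': node 4→3 (via fail)  ** P0@[23:23]
i=24 'b': node 3→5 (via fail)
i=25 'b': node 5→6
i=26 'c': node 6→7  ** P2@[23:26],P3@[25:26]
i=27 'd': node 7→1 (via fail)  ** P0@[27:27]
i=28 'a': node 1→2 (via fail)
i=29 'b': node 2→8 (via fail)
i=30 'c': node 8→9  ** P3@[29:30]
i=31 'd': node 9→1 (via fail)  ** P0@[31:31]
i=32 'b': node 1→5
i=33 'c': node 5→9 (via fail)  ** P3@[32:33]
i=34 'a': node 9→2 (via fail)
i=35 'd': node 2→3  ** P0@[35:35]
i=36 'a': node 3→4  ** P1@[34:36]
i=37 'a': node 4→2 (via fail)
i=38 'd': node 2→3  ** P0@[38:38]
i=39 'a': node 3→4  ** P1@[37:39]
i=40 'd': node 4→3 (via fail)  ** P0@[40:40]
i=41 'a': node 3→4  ** P1@[39:41]
i=42 'b': node 4→8 (via fail)
i=43 'c': node 8→9  ** P3@[42:43]
i=44 'b': node 9→8 (via fail)
i=45 'c': node 8→9  ** P3@[44:45]
i=46 'c': node 9→0 (via fail)
i=47 'b': node 0→8
i=48 'd': node 8→1 (via fail)  ** P0@[48:48]
i=49 'd': node 1→1 (via fail)  ** P0@[49:49]
i=50 'b': node 1→5
i=51 'b': node 5→6
i=52 'c': node 6→7  ** P2@[49:52],P3@[51:52]
i=53 'd': node 7→1 (via fail)  ** P0@[53:53]
i=54 'b': node 1→5
i=55 'b': node 5→6
i=56 'c': node 6→7  ** P2@[53:56],P3@[55:56]
i=57 'd': node 7→1 (via fail)  ** P0@[57:57]
i=58 'a': node 1→2 (via fail)
i=59 'b': node 2→8 (via fail)
i=60 'c': node 8→9  ** P3@[59:60]
i=61 'b': node 9→8 (via fail)
i=62 'c': node 8→9  ** P3@[61:62]
i=63 'a': node 9→2 (via fail)
i=64 'a': node 2→2 (via fail)
i=65 'd': node 2→3  ** P0@[65:65]
i=66 'a': node 3→4  ** P1@[64:66]
i=67 'b': node 4→8 (via fail)
i=68 'c': node 8→9  ** P3@[67:68]
i=69 'd': node 9→1 (via fail)  ** P0@[69:69]
i=70 'b': node 1→5
i=71 'c': node 5→9 (via fail)  ** P3@[70:71]

Matches: [[2,3],[3,0],[6,2],[6,3],[8,0],[10,3],[12,0],[13,0],[16,3],[17,0],[19,3],[21,0],[22,1],[23,0],[26,2],[26,3],[27,0],[30,3],[31,0],[33,3],[35,0],[36,1],[38,0],[39,1],[40,0],[41,1],[43,3],[45,3],[48,0],[49,0],[52,2],[52,3],[53,0],[56,2],[56,3],[57,0],[60,3],[62,3],[65,0],[66,1],[68,3],[69,0],[71,3]]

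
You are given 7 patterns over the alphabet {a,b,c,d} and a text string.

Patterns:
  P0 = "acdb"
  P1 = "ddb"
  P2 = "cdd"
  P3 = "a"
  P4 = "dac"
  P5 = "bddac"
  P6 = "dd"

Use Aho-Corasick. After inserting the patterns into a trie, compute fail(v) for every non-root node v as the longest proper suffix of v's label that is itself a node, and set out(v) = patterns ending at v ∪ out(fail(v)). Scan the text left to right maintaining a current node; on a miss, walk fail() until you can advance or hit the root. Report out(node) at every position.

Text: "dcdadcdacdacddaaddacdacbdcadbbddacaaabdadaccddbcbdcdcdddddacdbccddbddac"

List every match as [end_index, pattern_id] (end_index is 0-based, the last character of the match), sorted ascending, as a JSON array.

Construct AC machine:
Trie (insert patterns):
  0='ε' goto a→1 b→13 c→8 d→5
  1='a' goto c→2  [P3 ends]
  2='ac' goto d→3
  3='acd' goto b→4
  4='acdb' goto ·  [P0 ends]
  5='d' goto a→11 d→6
  6='dd' goto b→7  [P6 ends]
  7='ddb' goto ·  [P1 ends]
  8='c' goto d→9
  9='cd' goto d→10
  10='cdd' goto ·  [P2 ends]
  11='da' goto c→12
  12='dac' goto ·  [P4 ends]
  13='b' goto d→14
  14='bd' goto d→15
  15='bdd' goto a→16
  16='bdda' goto c→17
  17='bddac' goto ·  [P5 ends]

BFS fail/out derivation:
  fail(1) 'a': from fail(0)=0 chase 'a': 0 ⇒ 0;  out={3}∪out(0)={3}
  fail(5) 'd': from fail(0)=0 chase 'd': 0 ⇒ 0;  out=∅∪out(0)=∅
  fail(8) 'c': from fail(0)=0 chase 'c': 0 ⇒ 0;  out=∅∪out(0)=∅
  fail(13) 'b': from fail(0)=0 chase 'b': 0 ⇒ 0;  out=∅∪out(0)=∅
  fail(2) 'ac': from fail(1)=0 chase 'c': 0 ⇒ 8;  out=∅∪out(8)=∅
  fail(6) 'dd': from fail(5)=0 chase 'd': 0 ⇒ 5;  out={6}∪out(5)={6}
  fail(9) 'cd': from fail(8)=0 chase 'd': 0 ⇒ 5;  out=∅∪out(5)=∅
  fail(11) 'da': from fail(5)=0 chase 'a': 0 ⇒ 1;  out=∅∪out(1)={3}
  fail(14) 'bd': from fail(13)=0 chase 'd': 0 ⇒ 5;  out=∅∪out(5)=∅
  fail(3) 'acd': from fail(2)=8 chase 'd': 8 ⇒ 9;  out=∅∪out(9)=∅
  fail(7) 'ddb': from fail(6)=5 chase 'b': 5→0 ⇒ 13;  out={1}∪out(13)={1}
  fail(10) 'cdd': from fail(9)=5 chase 'd': 5 ⇒ 6;  out={2}∪out(6)={2,6}
  fail(12) 'dac': from fail(11)=1 chase 'c': 1 ⇒ 2;  out={4}∪out(2)={4}
  fail(15) 'bdd': from fail(14)=5 chase 'd': 5 ⇒ 6;  out=∅∪out(6)={6}
  fail(4) 'acdb': from fail(3)=9 chase 'b': 9→5→0 ⇒ 13;  out={0}∪out(13)={0}
  fail(16) 'bdda': from fail(15)=6 chase 'a': 6→5 ⇒ 11;  out=∅∪out(11)={3}
  fail(17) 'bddac': from fail(16)=11 chase 'c': 11 ⇒ 12;  out={5}∪out(12)={4,5}

Text stream:
i=0 'd': node 0→5
i=1 'c': node 5→8 ·f
i=2 'd': node 8→9
i=3 'a': node 9→11 ·f  ** P3@[3:3]
i=4 'd': node 11→5 ·f
i=5 'c': node 5→8 ·f
i=6 'd': node 8→9
i=7 'a': node 9→11 ·f  ** P3@[7:7]
i=8 'c': node 11→12  ** P4@[6:8]
i=9 'd': node 12→3 ·f
i=10 'a': node 3→11 ·f  ** P3@[10:10]
i=11 'c': node 11→12  ** P4@[9:11]
i=12 'd': node 12→3 ·f
i=13 'd': node 3→10 ·f  ** P2@[11:13],P6@[12:13]
i=14 'a': node 10→11 ·f  ** P3@[14:14]
i=15 'a': node 11→1 ·f  ** P3@[15:15]
i=16 'd': node 1→5 ·f
i=17 'd': node 5→6  ** P6@[16:17]
i=18 'a': node 6→11 ·f  ** P3@[18:18]
i=19 'c': node 11→12  ** P4@[17:19]
i=20 'd': node 12→3 ·f
i=21 'a': node 3→11 ·f  ** P3@[21:21]
i=22 'c': node 11→12  ** P4@[20:22]
i=23 'b': node 12→13 ·f
i=24 'd': node 13→14
i=25 'c': node 14→8 ·f
i=26 'a': node 8→1 ·f  ** P3@[26:26]
i=27 'd': node 1→5 ·f
i=28 'b': node 5→13 ·f
i=29 'b': node 13→13 ·f
i=30 'd': node 13→14
i=31 'd': node 14→15  ** P6@[30:31]
i=32 'a': node 15→16  ** P3@[32:32]
i=33 'c': node 16→17  ** P4@[31:33],P5@[29:33]
i=34 'a': node 17→1 ·f  ** P3@[34:34]
i=35 'a': node 1→1 ·f  ** P3@[35:35]
i=36 'a': node 1→1 ·f  ** P3@[36:36]
i=37 'b': node 1→13 ·f
i=38 'd': node 13→14
i=39 'a': node 14→11 ·f  ** P3@[39:39]
i=40 'd': node 11→5 ·f
i=41 'a': node 5→11  ** P3@[41:41]
i=42 'c': node 11→12  ** P4@[40:42]
i=43 'c': node 12→8 ·f
i=44 'd': node 8→9
i=45 'd': node 9→10  ** P2@[43:45],P6@[44:45]
i=46 'b': node 10→7 ·f  ** P1@[44:46]
i=47 'c': node 7→8 ·f
i=48 'b': node 8→13 ·f
i=49 'd': node 13→14
i=50 'c': node 14→8 ·f
i=51 'd': node 8→9
i=52 'c': node 9→8 ·f
i=53 'd': node 8→9
i=54 'd': node 9→10  ** P2@[52:54],P6@[53:54]
i=55 'd': node 10→6 ·f  ** P6@[54:55]
i=56 'd': node 6→6 ·f  ** P6@[55:56]
i=57 'd': node 6→6 ·f  ** P6@[56:57]
i=58 'a': node 6→11 ·f  ** P3@[58:58]
i=59 'c': node 11→12  ** P4@[57:59]
i=60 'd': node 12→3 ·f
i=61 'b': node 3→4  ** P0@[58:61]
i=62 'c': node 4→8 ·f
i=63 'c': node 8→8 ·f
i=64 'd': node 8→9
i=65 'd': node 9→10  ** P2@[63:65],P6@[64:65]
i=66 'b': node 10→7 ·f  ** P1@[64:66]
i=67 'd': node 7→14 ·f
i=68 'd': node 14→15  ** P6@[67:68]
i=69 'a': node 15→16  ** P3@[69:69]
i=70 'c': node 16→17  ** P4@[68:70],P5@[66:70]

Matches: [[3,3],[7,3],[8,4],[10,3],[11,4],[13,2],[13,6],[14,3],[15,3],[17,6],[18,3],[19,4],[21,3],[22,4],[26,3],[31,6],[32,3],[33,4],[33,5],[34,3],[35,3],[36,3],[39,3],[41,3],[42,4],[45,2],[45,6],[46,1],[54,2],[54,6],[55,6],[56,6],[57,6],[58,3],[59,4],[61,0],[65,2],[65,6],[66,1],[68,6],[69,3],[70,4],[70,5]]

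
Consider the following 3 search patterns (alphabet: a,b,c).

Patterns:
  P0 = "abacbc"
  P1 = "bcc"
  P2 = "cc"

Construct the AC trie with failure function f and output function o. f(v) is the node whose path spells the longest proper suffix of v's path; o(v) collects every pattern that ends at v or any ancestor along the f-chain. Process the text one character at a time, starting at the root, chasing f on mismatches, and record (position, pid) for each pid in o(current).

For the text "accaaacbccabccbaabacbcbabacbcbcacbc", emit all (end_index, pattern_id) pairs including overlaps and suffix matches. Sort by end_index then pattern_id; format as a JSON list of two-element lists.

Build:
Trie (insert patterns):
  0='ε' goto a→1 b→7 c→10
  1='a' goto b→2
  2='ab' goto a→3
  3='aba' goto c→4
  4='abac' goto b→5
  5='abacb' goto c→6
  6='abacbc' goto ·  [P0 ends]
  7='b' goto c→8
  8='bc' goto c→9
  9='bcc' goto ·  [P1 ends]
  10='c' goto c→11
  11='cc' goto ·  [P2 ends]

BFS fail/out derivation:
  fail(1) 'a': from fail(0)=0 chase 'a': 0 ⇒ 0;  out=∅∪out(0)=∅
  fail(7) 'b': from fail(0)=0 chase 'b': 0 ⇒ 0;  out=∅∪out(0)=∅
  fail(10) 'c': from fail(0)=0 chase 'c': 0 ⇒ 0;  out=∅∪out(0)=∅
  fail(2) 'ab': from fail(1)=0 chase 'b': 0 ⇒ 7;  out=∅∪out(7)=∅
  fail(8) 'bc': from fail(7)=0 chase 'c': 0 ⇒ 10;  out=∅∪out(10)=∅
  fail(11) 'cc': from fail(10)=0 chase 'c': 0 ⇒ 10;  out={2}∪out(10)={2}
  fail(3) 'aba': from fail(2)=7 chase 'a': 7→0 ⇒ 1;  out=∅∪out(1)=∅
  fail(9) 'bcc': from fail(8)=10 chase 'c': 10 ⇒ 11;  out={1}∪out(11)={1,2}
  fail(4) 'abac': from fail(3)=1 chase 'c': 1→0 ⇒ 10;  out=∅∪out(10)=∅
  fail(5) 'abacb': from fail(4)=10 chase 'b': 10→0 ⇒ 7;  out=∅∪out(7)=∅
  fail(6) 'abacbc': from fail(5)=7 chase 'c': 7 ⇒ 8;  out={0}∪out(8)={0}

Run:
[0] read 'a'  n0⇒n1
[1] read 'c'  n1⇒n10 (via fail)
[2] read 'c'  n10⇒n11  → match P2@[1:2]
[3] read 'a'  n11⇒n1 (via fail)
[4] read 'a'  n1⇒n1 (via fail)
[5] read 'a'  n1⇒n1 (via fail)
[6] read 'c'  n1⇒n10 (via fail)
[7] read 'b'  n10⇒n7 (via fail)
[8] read 'c'  n7⇒n8
[9] read 'c'  n8⇒n9  → match P1@[7:9],P2@[8:9]
[10] read 'a'  n9⇒n1 (via fail)
[11] read 'b'  n1⇒n2
[12] read 'c'  n2⇒n8 (via fail)
[13] read 'c'  n8⇒n9  → match P1@[11:13],P2@[12:13]
[14] read 'b'  n9⇒n7 (via fail)
[15] read 'a'  n7⇒n1 (via fail)
[16] read 'a'  n1⇒n1 (via fail)
[17] read 'b'  n1⇒n2
[18] read 'a'  n2⇒n3
[19] read 'c'  n3⇒n4
[20] read 'b'  n4⇒n5
[21] read 'c'  n5⇒n6  → match P0@[16:21]
[22] read 'b'  n6⇒n7 (via fail)
[23] read 'a'  n7⇒n1 (via fail)
[24] read 'b'  n1⇒n2
[25] read 'a'  n2⇒n3
[26] read 'c'  n3⇒n4
[27] read 'b'  n4⇒n5
[28] read 'c'  n5⇒n6  → match P0@[23:28]
[29] read 'b'  n6⇒n7 (via fail)
[30] read 'c'  n7⇒n8
[31] read 'a'  n8⇒n1 (via fail)
[32] read 'c'  n1⇒n10 (via fail)
[33] read 'b'  n10⇒n7 (via fail)
[34] read 'c'  n7⇒n8

All matches (sorted): [[2,2],[9,1],[9,2],[13,1],[13,2],[21,0],[28,0]]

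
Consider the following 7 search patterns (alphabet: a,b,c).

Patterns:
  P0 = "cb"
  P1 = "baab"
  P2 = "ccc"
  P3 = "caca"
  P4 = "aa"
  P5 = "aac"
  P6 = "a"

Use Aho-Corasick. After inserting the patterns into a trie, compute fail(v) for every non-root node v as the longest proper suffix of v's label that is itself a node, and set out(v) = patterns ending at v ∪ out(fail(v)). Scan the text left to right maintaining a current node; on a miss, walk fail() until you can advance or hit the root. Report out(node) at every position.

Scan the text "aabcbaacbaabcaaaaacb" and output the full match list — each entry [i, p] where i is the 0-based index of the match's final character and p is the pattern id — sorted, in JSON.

Build:
Trie (insert patterns):
  n0 'ε': a→12 b→3 c→1
  n1 'c': a→9 b→2 c→7
  n2 'cb': ·  [P0 ends]
  n3 'b': a→4
  n4 'ba': a→5
  n5 'baa': b→6
  n6 'baab': ·  [P1 ends]
  n7 'cc': c→8
  n8 'ccc': ·  [P2 ends]
  n9 'ca': c→10
  n10 'cac': a→11
  n11 'caca': ·  [P3 ends]
  n12 'a': a→13  [P6 ends]
  n13 'aa': c→14  [P4 ends]
  n14 'aac': ·  [P5 ends]

BFS fail/out derivation:
  fail(1) 'c': from fail(0)=0 chase 'c': 0 ⇒ 0;  out=∅∪out(0)=∅
  fail(3) 'b': from fail(0)=0 chase 'b': 0 ⇒ 0;  out=∅∪out(0)=∅
  fail(12) 'a': from fail(0)=0 chase 'a': 0 ⇒ 0;  out={6}∪out(0)={6}
  fail(2) 'cb': from fail(1)=0 chase 'b': 0 ⇒ 3;  out={0}∪out(3)={0}
  fail(4) 'ba': from fail(3)=0 chase 'a': 0 ⇒ 12;  out=∅∪out(12)={6}
  fail(7) 'cc': from fail(1)=0 chase 'c': 0 ⇒ 1;  out=∅∪out(1)=∅
  fail(9) 'ca': from fail(1)=0 chase 'a': 0 ⇒ 12;  out=∅∪out(12)={6}
  fail(13) 'aa': from fail(12)=0 chase 'a': 0 ⇒ 12;  out={4}∪out(12)={4,6}
  fail(5) 'baa': from fail(4)=12 chase 'a': 12 ⇒ 13;  out=∅∪out(13)={4,6}
  fail(8) 'ccc': from fail(7)=1 chase 'c': 1 ⇒ 7;  out={2}∪out(7)={2}
  fail(10) 'cac': from fail(9)=12 chase 'c': 12→0 ⇒ 1;  out=∅∪out(1)=∅
  fail(14) 'aac': from fail(13)=12 chase 'c': 12→0 ⇒ 1;  out={5}∪out(1)={5}
  fail(6) 'baab': from fail(5)=13 chase 'b': 13→12→0 ⇒ 3;  out={1}∪out(3)={1}
  fail(11) 'caca': from fail(10)=1 chase 'a': 1 ⇒ 9;  out={3}∪out(9)={3,6}

Scan:
pos 0 'a': at 12  ** P6@[0:0]
pos 1 'a': at 13  ** P4@[0:1],P6@[1:1]
pos 2 'b': at 3 (fail-walked)
pos 3 'c': at 1 (fail-walked)
pos 4 'b': at 2  ** P0@[3:4]
pos 5 'a': at 4 (fail-walked)  ** P6@[5:5]
pos 6 'a': at 5  ** P4@[5:6],P6@[6:6]
pos 7 'c': at 14 (fail-walked)  ** P5@[5:7]
pos 8 'b': at 2 (fail-walked)  ** P0@[7:8]
pos 9 'a': at 4 (fail-walked)  ** P6@[9:9]
pos 10 'a': at 5  ** P4@[9:10],P6@[10:10]
pos 11 'b': at 6  ** P1@[8:11]
pos 12 'c': at 1 (fail-walked)
pos 13 'a': at 9  ** P6@[13:13]
pos 14 'a': at 13 (fail-walked)  ** P4@[13:14],P6@[14:14]
pos 15 'a': at 13 (fail-walked)  ** P4@[14:15],P6@[15:15]
pos 16 'a': at 13 (fail-walked)  ** P4@[15:16],P6@[16:16]
pos 17 'a': at 13 (fail-walked)  ** P4@[16:17],P6@[17:17]
pos 18 'c': at 14  ** P5@[16:18]
pos 19 'b': at 2 (fail-walked)  ** P0@[18:19]

Matches: [[0,6],[1,4],[1,6],[4,0],[5,6],[6,4],[6,6],[7,5],[8,0],[9,6],[10,4],[10,6],[11,1],[13,6],[14,4],[14,6],[15,4],[15,6],[16,4],[16,6],[17,4],[17,6],[18,5],[19,0]]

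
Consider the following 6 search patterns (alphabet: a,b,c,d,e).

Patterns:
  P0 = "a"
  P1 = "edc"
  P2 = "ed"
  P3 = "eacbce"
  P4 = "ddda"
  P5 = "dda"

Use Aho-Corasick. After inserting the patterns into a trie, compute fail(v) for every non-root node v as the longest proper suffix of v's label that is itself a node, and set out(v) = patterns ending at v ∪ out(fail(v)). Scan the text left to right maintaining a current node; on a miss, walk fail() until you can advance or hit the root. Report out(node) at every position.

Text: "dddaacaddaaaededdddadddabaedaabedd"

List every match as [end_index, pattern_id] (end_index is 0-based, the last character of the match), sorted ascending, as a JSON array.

Build:
Trie nodes:
  0='ε' goto a→1 d→10 e→2
  1='a' goto ·  ←P0
  2='e' goto a→5 d→3
  3='ed' goto c→4  ←P2
  4='edc' goto ·  ←P1
  5='ea' goto c→6
  6='eac' goto b→7
  7='eacb' goto c→8
  8='eacbc' goto e→9
  9='eacbce' goto ·  ←P3
  10='d' goto d→11
  11='dd' goto a→14 d→12
  12='ddd' goto a→13
  13='ddda' goto ·  ←P4
  14='dda' goto ·  ←P5

Failure links (BFS by depth):
  n1('a'): parent n0 fail=0; on 'a' 0 → fail=0;  out {0}∪∅={0}
  n2('e'): parent n0 fail=0; on 'e' 0 → fail=0;  out ∅∪∅=∅
  n10('d'): parent n0 fail=0; on 'd' 0 → fail=0;  out ∅∪∅=∅
  n3('ed'): parent n2 fail=0; on 'd' 0 → fail=10;  out {2}∪∅={2}
  n5('ea'): parent n2 fail=0; on 'a' 0 → fail=1;  out ∅∪{0}={0}
  n11('dd'): parent n10 fail=0; on 'd' 0 → fail=10;  out ∅∪∅=∅
  n4('edc'): parent n3 fail=10; on 'c' 10→0 → fail=0;  out {1}∪∅={1}
  n6('eac'): parent n5 fail=1; on 'c' 1→0 → fail=0;  out ∅∪∅=∅
  n12('ddd'): parent n11 fail=10; on 'd' 10 → fail=11;  out ∅∪∅=∅
  n14('dda'): parent n11 fail=10; on 'a' 10→0 → fail=1;  out {5}∪{0}={0,5}
  n7('eacb'): parent n6 fail=0; on 'b' 0 → fail=0;  out ∅∪∅=∅
  n13('ddda'): parent n12 fail=11; on 'a' 11 → fail=14;  out {4}∪{0,5}={0,4,5}
  n8('eacbc'): parent n7 fail=0; on 'c' 0 → fail=0;  out ∅∪∅=∅
  n9('eacbce'): parent n8 fail=0; on 'e' 0 → fail=2;  out {3}∪∅={3}

Scan:
pos 0 'd': at 10
pos 1 'd': at 11
pos 2 'd': at 12
pos 3 'a': at 13  ** P0@[3:3],P4@[0:3],P5@[1:3]
pos 4 'a': at 1 ·f  ** P0@[4:4]
pos 5 'c': at 0 ·f
pos 6 'a': at 1  ** P0@[6:6]
pos 7 'd': at 10 ·f
pos 8 'd': at 11
pos 9 'a': at 14  ** P0@[9:9],P5@[7:9]
pos 10 'a': at 1 ·f  ** P0@[10:10]
pos 11 'a': at 1 ·f  ** P0@[11:11]
pos 12 'e': at 2 ·f
pos 13 'd': at 3  ** P2@[12:13]
pos 14 'e': at 2 ·f
pos 15 'd': at 3  ** P2@[14:15]
pos 16 'd': at 11 ·f
pos 17 'd': at 12
pos 18 'd': at 12 ·f
pos 19 'a': at 13  ** P0@[19:19],P4@[16:19],P5@[17:19]
pos 20 'd': at 10 ·f
pos 21 'd': at 11
pos 22 'd': at 12
pos 23 'a': at 13  ** P0@[23:23],P4@[20:23],P5@[21:23]
pos 24 'b': at 0 ·f
pos 25 'a': at 1  ** P0@[25:25]
pos 26 'e': at 2 ·f
pos 27 'd': at 3  ** P2@[26:27]
pos 28 'a': at 1 ·f  ** P0@[28:28]
pos 29 'a': at 1 ·f  ** P0@[29:29]
pos 30 'b': at 0 ·f
pos 31 'e': at 2
pos 32 'd': at 3  ** P2@[31:32]
pos 33 'd': at 11 ·f

Result: [[3,0],[3,4],[3,5],[4,0],[6,0],[9,0],[9,5],[10,0],[11,0],[13,2],[15,2],[19,0],[19,4],[19,5],[23,0],[23,4],[23,5],[25,0],[27,2],[28,0],[29,0],[32,2]]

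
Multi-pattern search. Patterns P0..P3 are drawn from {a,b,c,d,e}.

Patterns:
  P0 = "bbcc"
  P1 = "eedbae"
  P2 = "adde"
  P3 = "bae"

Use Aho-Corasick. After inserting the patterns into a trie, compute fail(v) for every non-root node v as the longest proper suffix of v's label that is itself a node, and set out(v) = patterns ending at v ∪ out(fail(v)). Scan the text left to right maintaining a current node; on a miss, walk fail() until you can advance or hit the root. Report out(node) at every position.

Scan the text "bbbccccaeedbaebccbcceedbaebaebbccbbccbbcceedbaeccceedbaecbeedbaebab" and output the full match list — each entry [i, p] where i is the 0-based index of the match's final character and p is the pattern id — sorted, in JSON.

Build automaton:
Trie nodes:
  0='ε' goto a→11 b→1 e→5
  1='b' goto a→15 b→2
  2='bb' goto c→3
  3='bbc' goto c→4
  4='bbcc' goto ·  ←P0
  5='e' goto e→6
  6='ee' goto d→7
  7='eed' goto b→8
  8='eedb' goto a→9
  9='eedba' goto e→10
  10='eedbae' goto ·  ←P1
  11='a' goto d→12
  12='ad' goto d→13
  13='add' goto e→14
  14='adde' goto ·  ←P2
  15='ba' goto e→16
  16='bae' goto ·  ←P3

Failure links (BFS by depth):
  n1('b'): parent n0 fail=0; on 'b' 0 → fail=0;  out ∅∪∅=∅
  n5('e'): parent n0 fail=0; on 'e' 0 → fail=0;  out ∅∪∅=∅
  n11('a'): parent n0 fail=0; on 'a' 0 → fail=0;  out ∅∪∅=∅
  n2('bb'): parent n1 fail=0; on 'b' 0 → fail=1;  out ∅∪∅=∅
  n6('ee'): parent n5 fail=0; on 'e' 0 → fail=5;  out ∅∪∅=∅
  n12('ad'): parent n11 fail=0; on 'd' 0 → fail=0;  out ∅∪∅=∅
  n15('ba'): parent n1 fail=0; on 'a' 0 → fail=11;  out ∅∪∅=∅
  n3('bbc'): parent n2 fail=1; on 'c' 1→0 → fail=0;  out ∅∪∅=∅
  n7('eed'): parent n6 fail=5; on 'd' 5→0 → fail=0;  out ∅∪∅=∅
  n13('add'): parent n12 fail=0; on 'd' 0 → fail=0;  out ∅∪∅=∅
  n16('bae'): parent n15 fail=11; on 'e' 11→0 → fail=5;  out {3}∪∅={3}
  n4('bbcc'): parent n3 fail=0; on 'c' 0 → fail=0;  out {0}∪∅={0}
  n8('eedb'): parent n7 fail=0; on 'b' 0 → fail=1;  out ∅∪∅=∅
  n14('adde'): parent n13 fail=0; on 'e' 0 → fail=5;  out {2}∪∅={2}
  n9('eedba'): parent n8 fail=1; on 'a' 1 → fail=15;  out ∅∪∅=∅
  n10('eedbae'): parent n9 fail=15; on 'e' 15 → fail=16;  out {1}∪{3}={1,3}

Run:
pos 0 'b': at 1
pos 1 'b': at 2
pos 2 'b': at 2 ·f
pos 3 'c': at 3
pos 4 'c': at 4  emit P0@[1:4]
pos 5 'c': at 0 ·f
pos 6 'c': at 0
pos 7 'a': at 11
pos 8 'e': at 5 ·f
pos 9 'e': at 6
pos 10 'd': at 7
pos 11 'b': at 8
pos 12 'a': at 9
pos 13 'e': at 10  emit P1@[8:13],P3@[11:13]
pos 14 'b': at 1 ·f
pos 15 'c': at 0 ·f
pos 16 'c': at 0
pos 17 'b': at 1
pos 18 'c': at 0 ·f
pos 19 'c': at 0
pos 20 'e': at 5
pos 21 'e': at 6
pos 22 'd': at 7
pos 23 'b': at 8
pos 24 'a': at 9
pos 25 'e': at 10  emit P1@[20:25],P3@[23:25]
pos 26 'b': at 1 ·f
pos 27 'a': at 15
pos 28 'e': at 16  emit P3@[26:28]
pos 29 'b': at 1 ·f
pos 30 'b': at 2
pos 31 'c': at 3
pos 32 'c': at 4  emit P0@[29:32]
pos 33 'b': at 1 ·f
pos 34 'b': at 2
pos 35 'c': at 3
pos 36 'c': at 4  emit P0@[33:36]
pos 37 'b': at 1 ·f
pos 38 'b': at 2
pos 39 'c': at 3
pos 40 'c': at 4  emit P0@[37:40]
pos 41 'e': at 5 ·f
pos 42 'e': at 6
pos 43 'd': at 7
pos 44 'b': at 8
pos 45 'a': at 9
pos 46 'e': at 10  emit P1@[41:46],P3@[44:46]
pos 47 'c': at 0 ·f
pos 48 'c': at 0
pos 49 'c': at 0
pos 50 'e': at 5
pos 51 'e': at 6
pos 52 'd': at 7
pos 53 'b': at 8
pos 54 'a': at 9
pos 55 'e': at 10  emit P1@[50:55],P3@[53:55]
pos 56 'c': at 0 ·f
pos 57 'b': at 1
pos 58 'e': at 5 ·f
pos 59 'e': at 6
pos 60 'd': at 7
pos 61 'b': at 8
pos 62 'a': at 9
pos 63 'e': at 10  emit P1@[58:63],P3@[61:63]
pos 64 'b': at 1 ·f
pos 65 'a': at 15
pos 66 'b': at 1 ·f

All matches (sorted): [[4,0],[13,1],[13,3],[25,1],[25,3],[28,3],[32,0],[36,0],[40,0],[46,1],[46,3],[55,1],[55,3],[63,1],[63,3]]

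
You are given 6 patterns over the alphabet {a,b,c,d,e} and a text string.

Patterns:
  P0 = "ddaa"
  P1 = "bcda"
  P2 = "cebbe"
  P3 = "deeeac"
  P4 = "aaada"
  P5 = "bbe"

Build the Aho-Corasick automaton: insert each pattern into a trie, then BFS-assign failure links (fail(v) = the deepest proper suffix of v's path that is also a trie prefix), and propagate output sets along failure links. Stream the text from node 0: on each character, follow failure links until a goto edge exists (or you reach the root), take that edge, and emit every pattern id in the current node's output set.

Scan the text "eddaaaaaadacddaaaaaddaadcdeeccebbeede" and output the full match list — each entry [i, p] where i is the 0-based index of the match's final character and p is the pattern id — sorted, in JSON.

Build automaton:
Trie (insert patterns):
  n0 'ε': a→19 b→5 c→9 d→1
  n1 'd': d→2 e→14
  n2 'dd': a→3
  n3 'dda': a→4
  n4 'ddaa': ·  ←P0
  n5 'b': b→24 c→6
  n6 'bc': d→7
  n7 'bcd': a→8
  n8 'bcda': ·  ←P1
  n9 'c': e→10
  n10 'ce': b→11
  n11 'ceb': b→12
  n12 'cebb': e→13
  n13 'cebbe': ·  ←P2
  n14 'de': e→15
  n15 'dee': e→16
  n16 'deee': a→17
  n17 'deeea': c→18
  n18 'deeeac': ·  ←P3
  n19 'a': a→20
  n20 'aa': a→21
  n21 'aaa': d→22
  n22 'aaad': a→23
  n23 'aaada': ·  ←P4
  n24 'bb': e→25
  n25 'bbe': ·  ←P5

BFS fail/out derivation:
  n1('d'): parent n0 fail=0; on 'd' 0 → fail=0;  out ∅∪∅=∅
  n5('b'): parent n0 fail=0; on 'b' 0 → fail=0;  out ∅∪∅=∅
  n9('c'): parent n0 fail=0; on 'c' 0 → fail=0;  out ∅∪∅=∅
  n19('a'): parent n0 fail=0; on 'a' 0 → fail=0;  out ∅∪∅=∅
  n2('dd'): parent n1 fail=0; on 'd' 0 → fail=1;  out ∅∪∅=∅
  n6('bc'): parent n5 fail=0; on 'c' 0 → fail=9;  out ∅∪∅=∅
  n10('ce'): parent n9 fail=0; on 'e' 0 → fail=0;  out ∅∪∅=∅
  n14('de'): parent n1 fail=0; on 'e' 0 → fail=0;  out ∅∪∅=∅
  n20('aa'): parent n19 fail=0; on 'a' 0 → fail=19;  out ∅∪∅=∅
  n24('bb'): parent n5 fail=0; on 'b' 0 → fail=5;  out ∅∪∅=∅
  n3('dda'): parent n2 fail=1; on 'a' 1→0 → fail=19;  out ∅∪∅=∅
  n7('bcd'): parent n6 fail=9; on 'd' 9→0 → fail=1;  out ∅∪∅=∅
  n11('ceb'): parent n10 fail=0; on 'b' 0 → fail=5;  out ∅∪∅=∅
  n15('dee'): parent n14 fail=0; on 'e' 0 → fail=0;  out ∅∪∅=∅
  n21('aaa'): parent n20 fail=19; on 'a' 19 → fail=20;  out ∅∪∅=∅
  n25('bbe'): parent n24 fail=5; on 'e' 5→0 → fail=0;  out {5}∪∅={5}
  n4('ddaa'): parent n3 fail=19; on 'a' 19 → fail=20;  out {0}∪∅={0}
  n8('bcda'): parent n7 fail=1; on 'a' 1→0 → fail=19;  out {1}∪∅={1}
  n12('cebb'): parent n11 fail=5; on 'b' 5 → fail=24;  out ∅∪∅=∅
  n16('deee'): parent n15 fail=0; on 'e' 0 → fail=0;  out ∅∪∅=∅
  n22('aaad'): parent n21 fail=20; on 'd' 20→19→0 → fail=1;  out ∅∪∅=∅
  n13('cebbe'): parent n12 fail=24; on 'e' 24 → fail=25;  out {2}∪{5}={2,5}
  n17('deeea'): parent n16 fail=0; on 'a' 0 → fail=19;  out ∅∪∅=∅
  n23('aaada'): parent n22 fail=1; on 'a' 1→0 → fail=19;  out {4}∪∅={4}
  n18('deeeac'): parent n17 fail=19; on 'c' 19→0 → fail=9;  out {3}∪∅={3}

Run:
i=0 'e': node 0→0
i=1 'd': node 0→1
i=2 'd': node 1→2
i=3 'a': node 2→3
i=4 'a': node 3→4  ** P0@[1:4]
i=5 'a': node 4→21 (fail-walked)
i=6 'a': node 21→21 (fail-walked)
i=7 'a': node 21→21 (fail-walked)
i=8 'a': node 21→21 (fail-walked)
i=9 'd': node 21→22
i=10 'a': node 22→23  ** P4@[6:10]
i=11 'c': node 23→9 (fail-walked)
i=12 'd': node 9→1 (fail-walked)
i=13 'd': node 1→2
i=14 'a': node 2→3
i=15 'a': node 3→4  ** P0@[12:15]
i=16 'a': node 4→21 (fail-walked)
i=17 'a': node 21→21 (fail-walked)
i=18 'a': node 21→21 (fail-walked)
i=19 'd': node 21→22
i=20 'd': node 22→2 (fail-walked)
i=21 'a': node 2→3
i=22 'a': node 3→4  ** P0@[19:22]
i=23 'd': node 4→1 (fail-walked)
i=24 'c': node 1→9 (fail-walked)
i=25 'd': node 9→1 (fail-walked)
i=26 'e': node 1→14
i=27 'e': node 14→15
i=28 'c': node 15→9 (fail-walked)
i=29 'c': node 9→9 (fail-walked)
i=30 'e': node 9→10
i=31 'b': node 10→11
i=32 'b': node 11→12
i=33 'e': node 12→13  ** P2@[29:33],P5@[31:33]
i=34 'e': node 13→0 (fail-walked)
i=35 'd': node 0→1
i=36 'e': node 1→14

Result: [[4,0],[10,4],[15,0],[22,0],[33,2],[33,5]]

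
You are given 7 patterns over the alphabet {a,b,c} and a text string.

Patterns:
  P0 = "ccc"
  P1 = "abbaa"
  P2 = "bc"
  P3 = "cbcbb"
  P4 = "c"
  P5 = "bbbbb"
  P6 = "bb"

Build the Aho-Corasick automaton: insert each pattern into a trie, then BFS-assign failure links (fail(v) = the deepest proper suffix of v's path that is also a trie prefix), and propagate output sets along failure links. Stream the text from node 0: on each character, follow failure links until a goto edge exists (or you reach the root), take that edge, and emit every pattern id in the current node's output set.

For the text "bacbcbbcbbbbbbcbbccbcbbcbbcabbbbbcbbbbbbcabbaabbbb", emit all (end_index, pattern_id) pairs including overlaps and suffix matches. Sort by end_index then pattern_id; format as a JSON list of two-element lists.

Construct AC machine:
Trie (insert patterns):
  0='ε' goto a→4 b→9 c→1
  1='c' goto b→11 c→2  ←P4
  2='cc' goto c→3
  3='ccc' goto ·  ←P0
  4='a' goto b→5
  5='ab' goto b→6
  6='abb' goto a→7
  7='abba' goto a→8
  8='abbaa' goto ·  ←P1
  9='b' goto b→15 c→10
  10='bc' goto ·  ←P2
  11='cb' goto c→12
  12='cbc' goto b→13
  13='cbcb' goto b→14
  14='cbcbb' goto ·  ←P3
  15='bb' goto b→16  ←P6
  16='bbb' goto b→17
  17='bbbb' goto b→18
  18='bbbbb' goto ·  ←P5

BFS fail/out derivation:
  fail(1) 'c': from fail(0)=0 chase 'c': 0 ⇒ 0;  out={4}∪out(0)={4}
  fail(4) 'a': from fail(0)=0 chase 'a': 0 ⇒ 0;  out=∅∪out(0)=∅
  fail(9) 'b': from fail(0)=0 chase 'b': 0 ⇒ 0;  out=∅∪out(0)=∅
  fail(2) 'cc': from fail(1)=0 chase 'c': 0 ⇒ 1;  out=∅∪out(1)={4}
  fail(5) 'ab': from fail(4)=0 chase 'b': 0 ⇒ 9;  out=∅∪out(9)=∅
  fail(10) 'bc': from fail(9)=0 chase 'c': 0 ⇒ 1;  out={2}∪out(1)={2,4}
  fail(11) 'cb': from fail(1)=0 chase 'b': 0 ⇒ 9;  out=∅∪out(9)=∅
  fail(15) 'bb': from fail(9)=0 chase 'b': 0 ⇒ 9;  out={6}∪out(9)={6}
  fail(3) 'ccc': from fail(2)=1 chase 'c': 1 ⇒ 2;  out={0}∪out(2)={0,4}
  fail(6) 'abb': from fail(5)=9 chase 'b': 9 ⇒ 15;  out=∅∪out(15)={6}
  fail(12) 'cbc': from fail(11)=9 chase 'c': 9 ⇒ 10;  out=∅∪out(10)={2,4}
  fail(16) 'bbb': from fail(15)=9 chase 'b': 9 ⇒ 15;  out=∅∪out(15)={6}
  fail(7) 'abba': from fail(6)=15 chase 'a': 15→9→0 ⇒ 4;  out=∅∪out(4)=∅
  fail(13) 'cbcb': from fail(12)=10 chase 'b': 10→1 ⇒ 11;  out=∅∪out(11)=∅
  fail(17) 'bbbb': from fail(16)=15 chase 'b': 15 ⇒ 16;  out=∅∪out(16)={6}
  fail(8) 'abbaa': from fail(7)=4 chase 'a': 4→0 ⇒ 4;  out={1}∪out(4)={1}
  fail(14) 'cbcbb': from fail(13)=11 chase 'b': 11→9 ⇒ 15;  out={3}∪out(15)={3,6}
  fail(18) 'bbbbb': from fail(17)=16 chase 'b': 16 ⇒ 17;  out={5}∪out(17)={5,6}

Scan:
[0] read 'b'  n0⇒n9
[1] read 'a'  n9⇒n4 (via fail)
[2] read 'c'  n4⇒n1 (via fail)  ** P4@[2:2]
[3] read 'b'  n1⇒n11
[4] read 'c'  n11⇒n12  ** P2@[3:4],P4@[4:4]
[5] read 'b'  n12⇒n13
[6] read 'b'  n13⇒n14  ** P3@[2:6],P6@[5:6]
[7] read 'c'  n14⇒n10 (via fail)  ** P2@[6:7],P4@[7:7]
[8] read 'b'  n10⇒n11 (via fail)
[9] read 'b'  n11⇒n15 (via fail)  ** P6@[8:9]
[10] read 'b'  n15⇒n16  ** P6@[9:10]
[11] read 'b'  n16⇒n17  ** P6@[10:11]
[12] read 'b'  n17⇒n18  ** P5@[8:12],P6@[11:12]
[13] read 'b'  n18⇒n18 (via fail)  ** P5@[9:13],P6@[12:13]
[14] read 'c'  n18⇒n10 (via fail)  ** P2@[13:14],P4@[14:14]
[15] read 'b'  n10⇒n11 (via fail)
[16] read 'b'  n11⇒n15 (via fail)  ** P6@[15:16]
[17] read 'c'  n15⇒n10 (via fail)  ** P2@[16:17],P4@[17:17]
[18] read 'c'  n10⇒n2 (via fail)  ** P4@[18:18]
[19] read 'b'  n2⇒n11 (via fail)
[20] read 'c'  n11⇒n12  ** P2@[19:20],P4@[20:20]
[21] read 'b'  n12⇒n13
[22] read 'b'  n13⇒n14  ** P3@[18:22],P6@[21:22]
[23] read 'c'  n14⇒n10 (via fail)  ** P2@[22:23],P4@[23:23]
[24] read 'b'  n10⇒n11 (via fail)
[25] read 'b'  n11⇒n15 (via fail)  ** P6@[24:25]
[26] read 'c'  n15⇒n10 (via fail)  ** P2@[25:26],P4@[26:26]
[27] read 'a'  n10⇒n4 (via fail)
[28] read 'b'  n4⇒n5
[29] read 'b'  n5⇒n6  ** P6@[28:29]
[30] read 'b'  n6⇒n16 (via fail)  ** P6@[29:30]
[31] read 'b'  n16⇒n17  ** P6@[30:31]
[32] read 'b'  n17⇒n18  ** P5@[28:32],P6@[31:32]
[33] read 'c'  n18⇒n10 (via fail)  ** P2@[32:33],P4@[33:33]
[34] read 'b'  n10⇒n11 (via fail)
[35] read 'b'  n11⇒n15 (via fail)  ** P6@[34:35]
[36] read 'b'  n15⇒n16  ** P6@[35:36]
[37] read 'b'  n16⇒n17  ** P6@[36:37]
[38] read 'b'  n17⇒n18  ** P5@[34:38],P6@[37:38]
[39] read 'b'  n18⇒n18 (via fail)  ** P5@[35:39],P6@[38:39]
[40] read 'c'  n18⇒n10 (via fail)  ** P2@[39:40],P4@[40:40]
[41] read 'a'  n10⇒n4 (via fail)
[42] read 'b'  n4⇒n5
[43] read 'b'  n5⇒n6  ** P6@[42:43]
[44] read 'a'  n6⇒n7
[45] read 'a'  n7⇒n8  ** P1@[41:45]
[46] read 'b'  n8⇒n5 (via fail)
[47] read 'b'  n5⇒n6  ** P6@[46:47]
[48] read 'b'  n6⇒n16 (via fail)  ** P6@[47:48]
[49] read 'b'  n16⇒n17  ** P6@[48:49]

All matches (sorted): [[2,4],[4,2],[4,4],[6,3],[6,6],[7,2],[7,4],[9,6],[10,6],[11,6],[12,5],[12,6],[13,5],[13,6],[14,2],[14,4],[16,6],[17,2],[17,4],[18,4],[20,2],[20,4],[22,3],[22,6],[23,2],[23,4],[25,6],[26,2],[26,4],[29,6],[30,6],[31,6],[32,5],[32,6],[33,2],[33,4],[35,6],[36,6],[37,6],[38,5],[38,6],[39,5],[39,6],[40,2],[40,4],[43,6],[45,1],[47,6],[48,6],[49,6]]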